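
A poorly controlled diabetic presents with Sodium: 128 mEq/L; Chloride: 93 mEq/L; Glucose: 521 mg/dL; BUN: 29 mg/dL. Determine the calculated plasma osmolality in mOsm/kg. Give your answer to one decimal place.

295.3 mOsm/kg

Calculated osmolality = 2·Na + glucose/18 + BUN/2.8
= 2·128 + 521/18 + 29/2.8
= 256 + 28.94 + 10.36
= 295.3 mOsm/kg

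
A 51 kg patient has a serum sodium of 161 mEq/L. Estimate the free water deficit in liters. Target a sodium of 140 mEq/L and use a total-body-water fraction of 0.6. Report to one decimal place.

TBW = 0.6 · 51 = 30.6 L
Free water deficit = TBW · (Na/140 − 1)
= 30.6 · (161/140 − 1)
= 30.6 · 0.15
= 4.59 L

4.6 L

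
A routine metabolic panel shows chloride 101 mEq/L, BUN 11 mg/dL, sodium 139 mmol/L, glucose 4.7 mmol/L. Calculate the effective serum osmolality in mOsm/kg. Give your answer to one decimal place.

Effective osmolality excludes urea (freely permeant across cell membranes):
2·Na + glucose
= 2·139 + 4.7
= 278 + 4.7
= 282.7 mOsm/kg

282.7 mOsm/kg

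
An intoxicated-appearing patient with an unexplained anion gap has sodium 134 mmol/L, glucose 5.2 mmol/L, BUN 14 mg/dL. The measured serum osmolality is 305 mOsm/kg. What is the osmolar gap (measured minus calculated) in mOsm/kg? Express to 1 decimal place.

Calculated osmolality = 2·Na + glucose + BUN/2.8
= 2·134 + 5.2 + 14/2.8
= 268 + 5.20 + 5
= 278.2 mOsm/kg ≈ 278.2 mOsm/kg
Osmolar gap = measured − calculated = 305 − 278.2 = 26.8 mOsm/kg

26.8 mOsm/kg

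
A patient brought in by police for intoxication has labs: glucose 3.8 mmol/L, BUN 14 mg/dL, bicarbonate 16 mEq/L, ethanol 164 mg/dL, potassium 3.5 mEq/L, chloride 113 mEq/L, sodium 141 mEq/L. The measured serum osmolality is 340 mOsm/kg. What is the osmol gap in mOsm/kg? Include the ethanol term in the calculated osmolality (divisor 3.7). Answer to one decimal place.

4.9 mOsm/kg

Calculated osmolality = 2·Na + glucose + BUN/2.8 + ethanol/3.7
= 2·141 + 3.8 + 14/2.8 + 164/3.7
= 282 + 3.80 + 5 + 44.32
= 335.12 mOsm/kg ≈ 335.1 mOsm/kg
Osmolar gap = measured − calculated = 340 − 335.1 = 4.9 mOsm/kg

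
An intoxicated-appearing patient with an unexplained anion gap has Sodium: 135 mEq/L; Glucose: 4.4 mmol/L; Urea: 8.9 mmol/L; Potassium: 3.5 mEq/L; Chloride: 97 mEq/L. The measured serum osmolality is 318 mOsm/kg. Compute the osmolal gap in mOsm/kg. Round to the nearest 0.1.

34.7 mOsm/kg

Calculated osmolality = 2·Na + glucose + urea
= 2·135 + 4.4 + 8.9
= 270 + 4.40 + 8.90
= 283.3 mOsm/kg ≈ 283.3 mOsm/kg
Osmolar gap = measured − calculated = 318 − 283.3 = 34.7 mOsm/kg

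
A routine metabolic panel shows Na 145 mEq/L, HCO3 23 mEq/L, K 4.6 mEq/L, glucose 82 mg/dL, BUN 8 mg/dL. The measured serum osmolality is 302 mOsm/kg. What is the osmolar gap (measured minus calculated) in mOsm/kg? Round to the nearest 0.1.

4.6 mOsm/kg

Calculated osmolality = 2·Na + glucose/18 + BUN/2.8
= 2·145 + 82/18 + 8/2.8
= 290 + 4.56 + 2.86
= 297.42 mOsm/kg ≈ 297.4 mOsm/kg
Osmolar gap = measured − calculated = 302 − 297.4 = 4.6 mOsm/kg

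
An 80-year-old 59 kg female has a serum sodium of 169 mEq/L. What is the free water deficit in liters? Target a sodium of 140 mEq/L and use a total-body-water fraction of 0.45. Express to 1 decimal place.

5.5 L

TBW = 0.45 · 59 = 26.55 L
Free water deficit = TBW · (Na/140 − 1)
= 26.55 · (169/140 − 1)
= 26.55 · 0.2071
= 5.5 L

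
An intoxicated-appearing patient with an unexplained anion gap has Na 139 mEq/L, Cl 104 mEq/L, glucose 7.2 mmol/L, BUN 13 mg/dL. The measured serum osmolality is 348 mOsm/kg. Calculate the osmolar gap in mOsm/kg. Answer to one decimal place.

58.2 mOsm/kg

Calculated osmolality = 2·Na + glucose + BUN/2.8
= 2·139 + 7.2 + 13/2.8
= 278 + 7.20 + 4.64
= 289.84 mOsm/kg ≈ 289.8 mOsm/kg
Osmolar gap = measured − calculated = 348 − 289.8 = 58.2 mOsm/kg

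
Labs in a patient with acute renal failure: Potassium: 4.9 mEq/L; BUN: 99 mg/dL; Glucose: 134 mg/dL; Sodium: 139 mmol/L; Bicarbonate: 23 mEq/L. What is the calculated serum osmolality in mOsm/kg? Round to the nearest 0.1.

320.8 mOsm/kg

Calculated osmolality = 2·Na + glucose/18 + BUN/2.8
= 2·139 + 134/18 + 99/2.8
= 278 + 7.44 + 35.36
= 320.8 mOsm/kg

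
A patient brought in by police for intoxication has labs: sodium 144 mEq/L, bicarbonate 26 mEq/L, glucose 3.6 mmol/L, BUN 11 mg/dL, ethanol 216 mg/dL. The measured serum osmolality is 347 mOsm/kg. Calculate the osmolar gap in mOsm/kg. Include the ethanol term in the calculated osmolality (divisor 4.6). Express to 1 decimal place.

Calculated osmolality = 2·Na + glucose + BUN/2.8 + ethanol/4.6
= 2·144 + 3.6 + 11/2.8 + 216/4.6
= 288 + 3.60 + 3.93 + 46.96
= 342.49 mOsm/kg ≈ 342.5 mOsm/kg
Osmolar gap = measured − calculated = 347 − 342.5 = 4.5 mOsm/kg

4.5 mOsm/kg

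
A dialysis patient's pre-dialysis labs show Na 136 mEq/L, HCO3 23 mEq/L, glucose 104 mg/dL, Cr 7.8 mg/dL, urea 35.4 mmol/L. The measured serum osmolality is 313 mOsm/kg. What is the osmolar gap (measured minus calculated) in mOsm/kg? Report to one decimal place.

-0.2 mOsm/kg

Calculated osmolality = 2·Na + glucose/18 + urea
= 2·136 + 104/18 + 35.4
= 272 + 5.78 + 35.40
= 313.18 mOsm/kg ≈ 313.2 mOsm/kg
Osmolar gap = measured − calculated = 313 − 313.2 = -0.2 mOsm/kg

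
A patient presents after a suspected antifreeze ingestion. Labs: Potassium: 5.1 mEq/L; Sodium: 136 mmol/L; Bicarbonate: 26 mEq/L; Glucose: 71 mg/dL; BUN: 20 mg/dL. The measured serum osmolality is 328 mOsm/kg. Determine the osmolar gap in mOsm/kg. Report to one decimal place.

44.9 mOsm/kg

Calculated osmolality = 2·Na + glucose/18 + BUN/2.8
= 2·136 + 71/18 + 20/2.8
= 272 + 3.94 + 7.14
= 283.08 mOsm/kg ≈ 283.1 mOsm/kg
Osmolar gap = measured − calculated = 328 − 283.1 = 44.9 mOsm/kg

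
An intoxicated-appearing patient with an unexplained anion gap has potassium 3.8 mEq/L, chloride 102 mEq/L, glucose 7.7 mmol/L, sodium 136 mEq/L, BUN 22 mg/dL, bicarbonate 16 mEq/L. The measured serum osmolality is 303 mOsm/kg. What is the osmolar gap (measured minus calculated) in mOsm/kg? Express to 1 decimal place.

15.4 mOsm/kg

Calculated osmolality = 2·Na + glucose + BUN/2.8
= 2·136 + 7.7 + 22/2.8
= 272 + 7.70 + 7.86
= 287.56 mOsm/kg ≈ 287.6 mOsm/kg
Osmolar gap = measured − calculated = 303 − 287.6 = 15.4 mOsm/kg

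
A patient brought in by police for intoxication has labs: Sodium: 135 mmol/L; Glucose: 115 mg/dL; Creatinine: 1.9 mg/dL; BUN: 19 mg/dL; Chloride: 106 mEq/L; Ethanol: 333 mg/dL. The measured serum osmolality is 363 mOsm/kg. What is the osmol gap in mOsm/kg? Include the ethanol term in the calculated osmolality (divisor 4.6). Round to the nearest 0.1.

Calculated osmolality = 2·Na + glucose/18 + BUN/2.8 + ethanol/4.6
= 2·135 + 115/18 + 19/2.8 + 333/4.6
= 270 + 6.39 + 6.79 + 72.39
= 355.57 mOsm/kg ≈ 355.6 mOsm/kg
Osmolar gap = measured − calculated = 363 − 355.6 = 7.4 mOsm/kg

7.4 mOsm/kg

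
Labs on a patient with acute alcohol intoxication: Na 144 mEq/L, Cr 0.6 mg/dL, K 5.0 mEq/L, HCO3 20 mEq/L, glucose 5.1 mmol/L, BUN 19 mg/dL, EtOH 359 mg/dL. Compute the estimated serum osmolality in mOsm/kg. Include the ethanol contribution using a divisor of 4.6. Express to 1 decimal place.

Calculated osmolality = 2·Na + glucose + BUN/2.8 + ethanol/4.6
= 2·144 + 5.1 + 19/2.8 + 359/4.6
= 288 + 5.10 + 6.79 + 78.04
= 377.93 mOsm/kg

377.9 mOsm/kg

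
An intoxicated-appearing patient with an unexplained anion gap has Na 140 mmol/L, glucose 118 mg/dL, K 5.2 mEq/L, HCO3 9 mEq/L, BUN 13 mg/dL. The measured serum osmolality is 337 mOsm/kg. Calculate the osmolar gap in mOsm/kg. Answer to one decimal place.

45.8 mOsm/kg

Calculated osmolality = 2·Na + glucose/18 + BUN/2.8
= 2·140 + 118/18 + 13/2.8
= 280 + 6.56 + 4.64
= 291.2 mOsm/kg ≈ 291.2 mOsm/kg
Osmolar gap = measured − calculated = 337 − 291.2 = 45.8 mOsm/kg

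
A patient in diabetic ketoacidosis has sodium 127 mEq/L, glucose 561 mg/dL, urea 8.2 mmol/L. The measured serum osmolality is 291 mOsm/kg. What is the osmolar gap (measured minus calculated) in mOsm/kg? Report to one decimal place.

Calculated osmolality = 2·Na + glucose/18 + urea
= 2·127 + 561/18 + 8.2
= 254 + 31.17 + 8.20
= 293.37 mOsm/kg ≈ 293.4 mOsm/kg
Osmolar gap = measured − calculated = 291 − 293.4 = -2.4 mOsm/kg

-2.4 mOsm/kg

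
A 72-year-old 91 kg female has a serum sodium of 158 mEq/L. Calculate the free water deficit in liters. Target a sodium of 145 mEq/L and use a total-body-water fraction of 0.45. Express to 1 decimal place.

TBW = 0.45 · 91 = 40.95 L
Free water deficit = TBW · (Na/145 − 1)
= 40.95 · (158/145 − 1)
= 40.95 · 0.0897
= 3.67 L

3.7 L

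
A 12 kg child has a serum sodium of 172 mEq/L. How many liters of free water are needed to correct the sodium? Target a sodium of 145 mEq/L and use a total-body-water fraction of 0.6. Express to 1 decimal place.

1.3 L

TBW = 0.6 · 12 = 7.2 L
Free water deficit = TBW · (Na/145 − 1)
= 7.2 · (172/145 − 1)
= 7.2 · 0.1862
= 1.34 L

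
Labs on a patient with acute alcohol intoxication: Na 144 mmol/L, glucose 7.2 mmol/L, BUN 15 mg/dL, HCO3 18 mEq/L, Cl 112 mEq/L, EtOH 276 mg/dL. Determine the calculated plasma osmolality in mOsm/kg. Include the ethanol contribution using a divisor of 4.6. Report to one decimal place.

Calculated osmolality = 2·Na + glucose + BUN/2.8 + ethanol/4.6
= 2·144 + 7.2 + 15/2.8 + 276/4.6
= 288 + 7.20 + 5.36 + 60
= 360.56 mOsm/kg

360.6 mOsm/kg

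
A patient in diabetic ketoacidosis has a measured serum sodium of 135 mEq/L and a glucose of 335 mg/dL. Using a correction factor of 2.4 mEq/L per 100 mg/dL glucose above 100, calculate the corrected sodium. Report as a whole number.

141 mEq/L

Corrected Na = measured Na + 2.4 · (glucose − 100)/100
= 135 + 2.4 · (335 − 100)/100
= 135 + 5.6
= 140.6 mEq/L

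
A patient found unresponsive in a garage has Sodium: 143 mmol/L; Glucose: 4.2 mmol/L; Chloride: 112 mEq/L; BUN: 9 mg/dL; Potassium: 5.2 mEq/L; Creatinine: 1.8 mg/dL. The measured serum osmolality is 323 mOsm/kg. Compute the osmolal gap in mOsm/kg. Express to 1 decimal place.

29.6 mOsm/kg

Calculated osmolality = 2·Na + glucose + BUN/2.8
= 2·143 + 4.2 + 9/2.8
= 286 + 4.20 + 3.21
= 293.41 mOsm/kg ≈ 293.4 mOsm/kg
Osmolar gap = measured − calculated = 323 − 293.4 = 29.6 mOsm/kg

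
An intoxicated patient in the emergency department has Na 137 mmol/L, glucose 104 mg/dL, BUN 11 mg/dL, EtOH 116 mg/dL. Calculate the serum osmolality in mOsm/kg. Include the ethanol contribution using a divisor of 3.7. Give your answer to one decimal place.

315.1 mOsm/kg

Calculated osmolality = 2·Na + glucose/18 + BUN/2.8 + ethanol/3.7
= 2·137 + 104/18 + 11/2.8 + 116/3.7
= 274 + 5.78 + 3.93 + 31.35
= 315.06 mOsm/kg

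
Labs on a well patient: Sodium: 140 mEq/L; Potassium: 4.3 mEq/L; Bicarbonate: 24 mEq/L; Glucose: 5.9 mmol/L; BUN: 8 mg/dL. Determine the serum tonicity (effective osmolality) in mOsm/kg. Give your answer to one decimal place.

285.9 mOsm/kg

Effective osmolality excludes urea (freely permeant across cell membranes):
2·Na + glucose
= 2·140 + 5.9
= 280 + 5.9
= 285.9 mOsm/kg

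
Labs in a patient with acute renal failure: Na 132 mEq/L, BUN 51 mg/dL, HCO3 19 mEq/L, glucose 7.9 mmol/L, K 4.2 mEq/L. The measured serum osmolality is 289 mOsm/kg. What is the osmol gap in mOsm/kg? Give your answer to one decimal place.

Calculated osmolality = 2·Na + glucose + BUN/2.8
= 2·132 + 7.9 + 51/2.8
= 264 + 7.90 + 18.21
= 290.11 mOsm/kg ≈ 290.1 mOsm/kg
Osmolar gap = measured − calculated = 289 − 290.1 = -1.1 mOsm/kg

-1.1 mOsm/kg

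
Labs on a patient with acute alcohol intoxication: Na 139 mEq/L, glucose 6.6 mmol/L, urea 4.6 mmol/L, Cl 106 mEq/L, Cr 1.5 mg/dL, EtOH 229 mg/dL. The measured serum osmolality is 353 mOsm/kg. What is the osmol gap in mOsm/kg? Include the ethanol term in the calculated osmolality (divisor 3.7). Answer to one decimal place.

1.9 mOsm/kg

Calculated osmolality = 2·Na + glucose + urea + ethanol/3.7
= 2·139 + 6.6 + 4.6 + 229/3.7
= 278 + 6.60 + 4.60 + 61.89
= 351.09 mOsm/kg ≈ 351.1 mOsm/kg
Osmolar gap = measured − calculated = 353 − 351.1 = 1.9 mOsm/kg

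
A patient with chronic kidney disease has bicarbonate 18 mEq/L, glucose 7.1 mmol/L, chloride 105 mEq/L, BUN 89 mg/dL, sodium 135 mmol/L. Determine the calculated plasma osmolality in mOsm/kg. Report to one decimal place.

Calculated osmolality = 2·Na + glucose + BUN/2.8
= 2·135 + 7.1 + 89/2.8
= 270 + 7.10 + 31.79
= 308.89 mOsm/kg

308.9 mOsm/kg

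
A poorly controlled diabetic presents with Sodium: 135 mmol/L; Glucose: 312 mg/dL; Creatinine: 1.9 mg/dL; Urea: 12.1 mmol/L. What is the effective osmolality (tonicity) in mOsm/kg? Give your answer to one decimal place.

287.3 mOsm/kg

Effective osmolality excludes urea (freely permeant across cell membranes):
2·Na + glucose/18
= 2·135 + 312/18
= 270 + 17.33
= 287.33 mOsm/kg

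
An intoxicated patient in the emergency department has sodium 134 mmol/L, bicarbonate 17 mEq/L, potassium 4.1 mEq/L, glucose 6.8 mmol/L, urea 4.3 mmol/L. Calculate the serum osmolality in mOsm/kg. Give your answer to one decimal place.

Calculated osmolality = 2·Na + glucose + urea
= 2·134 + 6.8 + 4.3
= 268 + 6.80 + 4.30
= 279.1 mOsm/kg

279.1 mOsm/kg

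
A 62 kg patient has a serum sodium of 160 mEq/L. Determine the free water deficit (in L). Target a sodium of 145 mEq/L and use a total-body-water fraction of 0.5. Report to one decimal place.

3.2 L

TBW = 0.5 · 62 = 31 L
Free water deficit = TBW · (Na/145 − 1)
= 31 · (160/145 − 1)
= 31 · 0.1034
= 3.21 L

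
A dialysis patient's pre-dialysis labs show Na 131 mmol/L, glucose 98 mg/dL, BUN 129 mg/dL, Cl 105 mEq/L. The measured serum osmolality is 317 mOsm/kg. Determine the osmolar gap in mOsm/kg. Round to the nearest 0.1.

Calculated osmolality = 2·Na + glucose/18 + BUN/2.8
= 2·131 + 98/18 + 129/2.8
= 262 + 5.44 + 46.07
= 313.51 mOsm/kg ≈ 313.5 mOsm/kg
Osmolar gap = measured − calculated = 317 − 313.5 = 3.5 mOsm/kg

3.5 mOsm/kg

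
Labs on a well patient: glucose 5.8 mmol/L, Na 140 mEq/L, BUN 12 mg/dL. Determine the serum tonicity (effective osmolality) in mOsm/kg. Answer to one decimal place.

285.8 mOsm/kg

Effective osmolality excludes urea (freely permeant across cell membranes):
2·Na + glucose
= 2·140 + 5.8
= 280 + 5.8
= 285.8 mOsm/kg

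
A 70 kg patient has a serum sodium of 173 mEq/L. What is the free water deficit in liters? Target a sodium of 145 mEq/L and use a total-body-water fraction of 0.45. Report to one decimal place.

TBW = 0.45 · 70 = 31.5 L
Free water deficit = TBW · (Na/145 − 1)
= 31.5 · (173/145 − 1)
= 31.5 · 0.1931
= 6.08 L

6.1 L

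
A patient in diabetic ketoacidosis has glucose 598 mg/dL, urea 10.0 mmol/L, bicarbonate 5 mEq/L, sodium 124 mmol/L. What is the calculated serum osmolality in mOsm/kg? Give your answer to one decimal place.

291.2 mOsm/kg

Calculated osmolality = 2·Na + glucose/18 + urea
= 2·124 + 598/18 + 10
= 248 + 33.22 + 10
= 291.22 mOsm/kg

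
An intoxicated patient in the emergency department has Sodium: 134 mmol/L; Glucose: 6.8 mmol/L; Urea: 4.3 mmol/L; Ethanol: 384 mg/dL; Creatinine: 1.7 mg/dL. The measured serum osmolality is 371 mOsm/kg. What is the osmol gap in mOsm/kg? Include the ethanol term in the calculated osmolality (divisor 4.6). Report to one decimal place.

Calculated osmolality = 2·Na + glucose + urea + ethanol/4.6
= 2·134 + 6.8 + 4.3 + 384/4.6
= 268 + 6.80 + 4.30 + 83.48
= 362.58 mOsm/kg ≈ 362.6 mOsm/kg
Osmolar gap = measured − calculated = 371 − 362.6 = 8.4 mOsm/kg

8.4 mOsm/kg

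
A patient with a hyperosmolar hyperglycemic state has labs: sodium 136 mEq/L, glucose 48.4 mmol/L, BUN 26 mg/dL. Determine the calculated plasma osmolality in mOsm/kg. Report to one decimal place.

Calculated osmolality = 2·Na + glucose + BUN/2.8
= 2·136 + 48.4 + 26/2.8
= 272 + 48.40 + 9.29
= 329.69 mOsm/kg

329.7 mOsm/kg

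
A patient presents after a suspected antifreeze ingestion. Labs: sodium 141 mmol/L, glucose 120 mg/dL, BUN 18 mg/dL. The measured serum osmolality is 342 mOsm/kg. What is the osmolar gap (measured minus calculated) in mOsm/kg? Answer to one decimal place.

Calculated osmolality = 2·Na + glucose/18 + BUN/2.8
= 2·141 + 120/18 + 18/2.8
= 282 + 6.67 + 6.43
= 295.1 mOsm/kg ≈ 295.1 mOsm/kg
Osmolar gap = measured − calculated = 342 − 295.1 = 46.9 mOsm/kg

46.9 mOsm/kg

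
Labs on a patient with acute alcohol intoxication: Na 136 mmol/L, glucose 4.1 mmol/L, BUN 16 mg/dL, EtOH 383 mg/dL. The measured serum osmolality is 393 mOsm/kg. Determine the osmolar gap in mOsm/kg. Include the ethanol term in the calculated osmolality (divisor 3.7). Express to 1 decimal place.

7.7 mOsm/kg

Calculated osmolality = 2·Na + glucose + BUN/2.8 + ethanol/3.7
= 2·136 + 4.1 + 16/2.8 + 383/3.7
= 272 + 4.10 + 5.71 + 103.51
= 385.32 mOsm/kg ≈ 385.3 mOsm/kg
Osmolar gap = measured − calculated = 393 − 385.3 = 7.7 mOsm/kg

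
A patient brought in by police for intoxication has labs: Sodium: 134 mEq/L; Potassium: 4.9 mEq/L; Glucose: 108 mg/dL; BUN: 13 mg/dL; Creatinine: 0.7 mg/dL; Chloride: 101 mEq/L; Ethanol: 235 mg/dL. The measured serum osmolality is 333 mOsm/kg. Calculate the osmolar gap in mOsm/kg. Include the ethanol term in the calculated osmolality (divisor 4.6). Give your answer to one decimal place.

3.3 mOsm/kg

Calculated osmolality = 2·Na + glucose/18 + BUN/2.8 + ethanol/4.6
= 2·134 + 108/18 + 13/2.8 + 235/4.6
= 268 + 6 + 4.64 + 51.09
= 329.73 mOsm/kg ≈ 329.7 mOsm/kg
Osmolar gap = measured − calculated = 333 − 329.7 = 3.3 mOsm/kg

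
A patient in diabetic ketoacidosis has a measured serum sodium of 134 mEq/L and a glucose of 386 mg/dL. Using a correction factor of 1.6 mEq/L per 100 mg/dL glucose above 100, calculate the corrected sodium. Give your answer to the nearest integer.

139 mEq/L

Corrected Na = measured Na + 1.6 · (glucose − 100)/100
= 134 + 1.6 · (386 − 100)/100
= 134 + 4.6
= 138.6 mEq/L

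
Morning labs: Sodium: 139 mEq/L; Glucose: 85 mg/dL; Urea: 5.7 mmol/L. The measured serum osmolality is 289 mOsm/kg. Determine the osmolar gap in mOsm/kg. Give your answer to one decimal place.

Calculated osmolality = 2·Na + glucose/18 + urea
= 2·139 + 85/18 + 5.7
= 278 + 4.72 + 5.70
= 288.42 mOsm/kg ≈ 288.4 mOsm/kg
Osmolar gap = measured − calculated = 289 − 288.4 = 0.6 mOsm/kg

0.6 mOsm/kg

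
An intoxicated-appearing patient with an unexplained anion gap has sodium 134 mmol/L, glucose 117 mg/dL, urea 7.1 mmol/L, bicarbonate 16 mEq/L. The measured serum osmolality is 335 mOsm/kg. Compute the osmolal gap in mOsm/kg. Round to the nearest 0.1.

53.4 mOsm/kg

Calculated osmolality = 2·Na + glucose/18 + urea
= 2·134 + 117/18 + 7.1
= 268 + 6.50 + 7.10
= 281.6 mOsm/kg ≈ 281.6 mOsm/kg
Osmolar gap = measured − calculated = 335 − 281.6 = 53.4 mOsm/kg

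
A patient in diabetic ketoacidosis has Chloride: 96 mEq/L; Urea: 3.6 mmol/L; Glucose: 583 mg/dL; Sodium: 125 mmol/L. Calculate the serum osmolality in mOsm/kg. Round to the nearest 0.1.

Calculated osmolality = 2·Na + glucose/18 + urea
= 2·125 + 583/18 + 3.6
= 250 + 32.39 + 3.60
= 285.99 mOsm/kg

286.0 mOsm/kg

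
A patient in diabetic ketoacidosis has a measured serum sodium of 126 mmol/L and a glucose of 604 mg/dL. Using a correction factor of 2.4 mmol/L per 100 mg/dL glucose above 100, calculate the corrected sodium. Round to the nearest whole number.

138 mmol/L

Corrected Na = measured Na + 2.4 · (glucose − 100)/100
= 126 + 2.4 · (604 − 100)/100
= 126 + 12.1
= 138.1 mmol/L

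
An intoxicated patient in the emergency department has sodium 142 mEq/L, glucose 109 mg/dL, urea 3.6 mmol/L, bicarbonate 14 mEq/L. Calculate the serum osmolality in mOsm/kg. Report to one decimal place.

293.7 mOsm/kg

Calculated osmolality = 2·Na + glucose/18 + urea
= 2·142 + 109/18 + 3.6
= 284 + 6.06 + 3.60
= 293.66 mOsm/kg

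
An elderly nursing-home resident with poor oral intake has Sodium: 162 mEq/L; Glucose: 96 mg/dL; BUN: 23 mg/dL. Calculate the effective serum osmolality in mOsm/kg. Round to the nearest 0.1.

329.3 mOsm/kg

Effective osmolality excludes urea (freely permeant across cell membranes):
2·Na + glucose/18
= 2·162 + 96/18
= 324 + 5.33
= 329.33 mOsm/kg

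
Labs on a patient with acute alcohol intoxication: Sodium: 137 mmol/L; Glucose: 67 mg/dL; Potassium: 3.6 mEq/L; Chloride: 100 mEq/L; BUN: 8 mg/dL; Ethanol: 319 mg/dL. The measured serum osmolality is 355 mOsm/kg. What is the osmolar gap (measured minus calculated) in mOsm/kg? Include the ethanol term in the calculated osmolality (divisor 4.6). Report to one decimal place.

5.1 mOsm/kg

Calculated osmolality = 2·Na + glucose/18 + BUN/2.8 + ethanol/4.6
= 2·137 + 67/18 + 8/2.8 + 319/4.6
= 274 + 3.72 + 2.86 + 69.35
= 349.93 mOsm/kg ≈ 349.9 mOsm/kg
Osmolar gap = measured − calculated = 355 − 349.9 = 5.1 mOsm/kg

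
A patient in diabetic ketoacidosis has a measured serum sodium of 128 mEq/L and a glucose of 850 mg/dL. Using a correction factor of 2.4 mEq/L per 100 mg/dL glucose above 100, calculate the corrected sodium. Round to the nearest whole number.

Corrected Na = measured Na + 2.4 · (glucose − 100)/100
= 128 + 2.4 · (850 − 100)/100
= 128 + 18
= 146 mEq/L

146 mEq/L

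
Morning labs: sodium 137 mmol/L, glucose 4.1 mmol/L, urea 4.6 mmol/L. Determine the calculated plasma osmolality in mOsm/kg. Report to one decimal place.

282.7 mOsm/kg

Calculated osmolality = 2·Na + glucose + urea
= 2·137 + 4.1 + 4.6
= 274 + 4.10 + 4.60
= 282.7 mOsm/kg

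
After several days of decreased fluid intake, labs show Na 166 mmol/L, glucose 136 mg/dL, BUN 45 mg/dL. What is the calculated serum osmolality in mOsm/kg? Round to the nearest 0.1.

355.6 mOsm/kg

Calculated osmolality = 2·Na + glucose/18 + BUN/2.8
= 2·166 + 136/18 + 45/2.8
= 332 + 7.56 + 16.07
= 355.63 mOsm/kg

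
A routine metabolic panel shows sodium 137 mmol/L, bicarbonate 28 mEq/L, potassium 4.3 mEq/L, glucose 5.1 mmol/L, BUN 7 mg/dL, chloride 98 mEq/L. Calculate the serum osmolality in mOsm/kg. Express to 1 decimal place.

281.6 mOsm/kg

Calculated osmolality = 2·Na + glucose + BUN/2.8
= 2·137 + 5.1 + 7/2.8
= 274 + 5.10 + 2.50
= 281.6 mOsm/kg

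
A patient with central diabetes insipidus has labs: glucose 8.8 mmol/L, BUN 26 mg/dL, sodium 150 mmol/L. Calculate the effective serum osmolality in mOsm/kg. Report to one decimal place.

Effective osmolality excludes urea (freely permeant across cell membranes):
2·Na + glucose
= 2·150 + 8.8
= 300 + 8.8
= 308.8 mOsm/kg

308.8 mOsm/kg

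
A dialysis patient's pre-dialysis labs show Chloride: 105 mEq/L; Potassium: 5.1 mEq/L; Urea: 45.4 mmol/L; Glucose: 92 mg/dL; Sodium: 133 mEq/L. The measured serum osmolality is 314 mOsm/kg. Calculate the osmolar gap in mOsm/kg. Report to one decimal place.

-2.5 mOsm/kg

Calculated osmolality = 2·Na + glucose/18 + urea
= 2·133 + 92/18 + 45.4
= 266 + 5.11 + 45.40
= 316.51 mOsm/kg ≈ 316.5 mOsm/kg
Osmolar gap = measured − calculated = 314 − 316.5 = -2.5 mOsm/kg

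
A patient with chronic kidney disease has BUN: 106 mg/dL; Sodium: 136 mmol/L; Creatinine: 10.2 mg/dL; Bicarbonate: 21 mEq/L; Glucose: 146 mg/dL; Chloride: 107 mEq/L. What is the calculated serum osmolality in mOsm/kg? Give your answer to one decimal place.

Calculated osmolality = 2·Na + glucose/18 + BUN/2.8
= 2·136 + 146/18 + 106/2.8
= 272 + 8.11 + 37.86
= 317.97 mOsm/kg

318.0 mOsm/kg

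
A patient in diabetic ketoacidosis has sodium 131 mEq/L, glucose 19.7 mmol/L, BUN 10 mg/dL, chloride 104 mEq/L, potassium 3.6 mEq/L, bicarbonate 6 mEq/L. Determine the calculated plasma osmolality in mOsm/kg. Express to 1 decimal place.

285.3 mOsm/kg

Calculated osmolality = 2·Na + glucose + BUN/2.8
= 2·131 + 19.7 + 10/2.8
= 262 + 19.70 + 3.57
= 285.27 mOsm/kg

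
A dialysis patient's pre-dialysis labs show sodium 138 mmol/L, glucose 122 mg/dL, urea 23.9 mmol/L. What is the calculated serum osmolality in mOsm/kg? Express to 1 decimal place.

Calculated osmolality = 2·Na + glucose/18 + urea
= 2·138 + 122/18 + 23.9
= 276 + 6.78 + 23.90
= 306.68 mOsm/kg

306.7 mOsm/kg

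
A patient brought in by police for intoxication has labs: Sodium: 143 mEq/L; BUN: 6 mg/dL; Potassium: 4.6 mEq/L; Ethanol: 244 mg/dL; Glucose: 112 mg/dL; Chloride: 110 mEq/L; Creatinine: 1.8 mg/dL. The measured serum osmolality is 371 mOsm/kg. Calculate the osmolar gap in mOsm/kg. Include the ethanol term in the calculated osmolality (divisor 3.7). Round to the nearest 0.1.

10.7 mOsm/kg

Calculated osmolality = 2·Na + glucose/18 + BUN/2.8 + ethanol/3.7
= 2·143 + 112/18 + 6/2.8 + 244/3.7
= 286 + 6.22 + 2.14 + 65.95
= 360.31 mOsm/kg ≈ 360.3 mOsm/kg
Osmolar gap = measured − calculated = 371 − 360.3 = 10.7 mOsm/kg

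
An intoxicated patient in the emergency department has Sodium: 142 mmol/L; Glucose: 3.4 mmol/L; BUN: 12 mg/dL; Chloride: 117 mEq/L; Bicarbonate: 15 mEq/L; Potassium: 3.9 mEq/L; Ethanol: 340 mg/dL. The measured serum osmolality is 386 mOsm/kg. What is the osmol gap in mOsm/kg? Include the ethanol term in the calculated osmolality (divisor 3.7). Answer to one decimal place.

Calculated osmolality = 2·Na + glucose + BUN/2.8 + ethanol/3.7
= 2·142 + 3.4 + 12/2.8 + 340/3.7
= 284 + 3.40 + 4.29 + 91.89
= 383.58 mOsm/kg ≈ 383.6 mOsm/kg
Osmolar gap = measured − calculated = 386 − 383.6 = 2.4 mOsm/kg

2.4 mOsm/kg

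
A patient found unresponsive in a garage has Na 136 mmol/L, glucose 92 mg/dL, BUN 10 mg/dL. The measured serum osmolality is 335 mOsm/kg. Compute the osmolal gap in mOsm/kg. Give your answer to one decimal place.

54.3 mOsm/kg

Calculated osmolality = 2·Na + glucose/18 + BUN/2.8
= 2·136 + 92/18 + 10/2.8
= 272 + 5.11 + 3.57
= 280.68 mOsm/kg ≈ 280.7 mOsm/kg
Osmolar gap = measured − calculated = 335 − 280.7 = 54.3 mOsm/kg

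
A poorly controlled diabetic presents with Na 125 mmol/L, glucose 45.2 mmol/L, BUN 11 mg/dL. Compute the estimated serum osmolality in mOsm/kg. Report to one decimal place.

299.1 mOsm/kg

Calculated osmolality = 2·Na + glucose + BUN/2.8
= 2·125 + 45.2 + 11/2.8
= 250 + 45.20 + 3.93
= 299.13 mOsm/kg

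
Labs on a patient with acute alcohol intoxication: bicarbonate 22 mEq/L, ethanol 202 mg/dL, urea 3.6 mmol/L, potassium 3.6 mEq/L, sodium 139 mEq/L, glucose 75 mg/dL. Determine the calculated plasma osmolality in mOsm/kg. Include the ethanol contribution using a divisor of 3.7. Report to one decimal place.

340.4 mOsm/kg

Calculated osmolality = 2·Na + glucose/18 + urea + ethanol/3.7
= 2·139 + 75/18 + 3.6 + 202/3.7
= 278 + 4.17 + 3.60 + 54.59
= 340.36 mOsm/kg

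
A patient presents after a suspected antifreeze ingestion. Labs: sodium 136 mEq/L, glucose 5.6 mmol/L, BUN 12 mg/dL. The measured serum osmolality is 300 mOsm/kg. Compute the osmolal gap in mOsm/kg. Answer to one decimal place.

18.1 mOsm/kg

Calculated osmolality = 2·Na + glucose + BUN/2.8
= 2·136 + 5.6 + 12/2.8
= 272 + 5.60 + 4.29
= 281.89 mOsm/kg ≈ 281.9 mOsm/kg
Osmolar gap = measured − calculated = 300 − 281.9 = 18.1 mOsm/kg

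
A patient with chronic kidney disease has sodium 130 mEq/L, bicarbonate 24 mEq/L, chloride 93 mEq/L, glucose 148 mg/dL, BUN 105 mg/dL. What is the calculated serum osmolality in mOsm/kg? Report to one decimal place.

Calculated osmolality = 2·Na + glucose/18 + BUN/2.8
= 2·130 + 148/18 + 105/2.8
= 260 + 8.22 + 37.50
= 305.72 mOsm/kg

305.7 mOsm/kg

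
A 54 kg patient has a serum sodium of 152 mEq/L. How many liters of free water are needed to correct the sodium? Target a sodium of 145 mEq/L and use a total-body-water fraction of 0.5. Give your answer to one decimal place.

TBW = 0.5 · 54 = 27 L
Free water deficit = TBW · (Na/145 − 1)
= 27 · (152/145 − 1)
= 27 · 0.0483
= 1.3 L

1.3 L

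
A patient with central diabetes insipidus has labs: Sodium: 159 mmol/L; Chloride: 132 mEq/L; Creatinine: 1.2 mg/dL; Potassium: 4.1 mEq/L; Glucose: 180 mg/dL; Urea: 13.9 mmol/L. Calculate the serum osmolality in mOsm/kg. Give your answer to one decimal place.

Calculated osmolality = 2·Na + glucose/18 + urea
= 2·159 + 180/18 + 13.9
= 318 + 10 + 13.90
= 341.9 mOsm/kg

341.9 mOsm/kg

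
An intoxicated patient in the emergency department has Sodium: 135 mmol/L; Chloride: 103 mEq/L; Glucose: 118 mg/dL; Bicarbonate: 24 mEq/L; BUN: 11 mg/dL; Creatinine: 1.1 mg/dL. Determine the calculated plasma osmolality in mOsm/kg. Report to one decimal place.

Calculated osmolality = 2·Na + glucose/18 + BUN/2.8
= 2·135 + 118/18 + 11/2.8
= 270 + 6.56 + 3.93
= 280.49 mOsm/kg

280.5 mOsm/kg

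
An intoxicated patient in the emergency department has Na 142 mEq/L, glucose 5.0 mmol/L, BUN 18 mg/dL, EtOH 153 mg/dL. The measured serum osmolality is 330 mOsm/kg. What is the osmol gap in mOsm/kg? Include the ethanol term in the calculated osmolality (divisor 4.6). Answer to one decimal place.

Calculated osmolality = 2·Na + glucose + BUN/2.8 + ethanol/4.6
= 2·142 + 5 + 18/2.8 + 153/4.6
= 284 + 5 + 6.43 + 33.26
= 328.69 mOsm/kg ≈ 328.7 mOsm/kg
Osmolar gap = measured − calculated = 330 − 328.7 = 1.3 mOsm/kg

1.3 mOsm/kg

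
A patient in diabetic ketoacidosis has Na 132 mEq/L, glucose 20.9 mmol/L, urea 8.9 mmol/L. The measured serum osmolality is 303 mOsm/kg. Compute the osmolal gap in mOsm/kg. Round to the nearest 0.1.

9.2 mOsm/kg

Calculated osmolality = 2·Na + glucose + urea
= 2·132 + 20.9 + 8.9
= 264 + 20.90 + 8.90
= 293.8 mOsm/kg ≈ 293.8 mOsm/kg
Osmolar gap = measured − calculated = 303 − 293.8 = 9.2 mOsm/kg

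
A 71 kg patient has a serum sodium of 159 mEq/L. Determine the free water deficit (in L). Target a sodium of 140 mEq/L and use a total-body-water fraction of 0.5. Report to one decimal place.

4.8 L

TBW = 0.5 · 71 = 35.5 L
Free water deficit = TBW · (Na/140 − 1)
= 35.5 · (159/140 − 1)
= 35.5 · 0.1357
= 4.82 L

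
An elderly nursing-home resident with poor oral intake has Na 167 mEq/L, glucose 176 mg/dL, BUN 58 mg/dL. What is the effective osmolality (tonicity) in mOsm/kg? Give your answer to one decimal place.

343.8 mOsm/kg

Effective osmolality excludes urea (freely permeant across cell membranes):
2·Na + glucose/18
= 2·167 + 176/18
= 334 + 9.78
= 343.78 mOsm/kg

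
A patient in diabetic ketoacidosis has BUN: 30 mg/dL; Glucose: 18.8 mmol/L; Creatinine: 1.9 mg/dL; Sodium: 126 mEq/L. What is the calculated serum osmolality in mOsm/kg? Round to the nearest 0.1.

Calculated osmolality = 2·Na + glucose + BUN/2.8
= 2·126 + 18.8 + 30/2.8
= 252 + 18.80 + 10.71
= 281.51 mOsm/kg

281.5 mOsm/kg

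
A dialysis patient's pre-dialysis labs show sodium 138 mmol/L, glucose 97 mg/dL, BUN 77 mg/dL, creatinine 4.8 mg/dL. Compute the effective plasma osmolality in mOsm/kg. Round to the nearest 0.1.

Effective osmolality excludes urea (freely permeant across cell membranes):
2·Na + glucose/18
= 2·138 + 97/18
= 276 + 5.39
= 281.39 mOsm/kg

281.4 mOsm/kg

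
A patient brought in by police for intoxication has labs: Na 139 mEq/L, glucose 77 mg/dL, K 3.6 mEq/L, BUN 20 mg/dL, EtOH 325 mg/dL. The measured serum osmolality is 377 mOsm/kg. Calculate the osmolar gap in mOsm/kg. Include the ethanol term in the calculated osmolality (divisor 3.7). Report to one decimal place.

-0.3 mOsm/kg

Calculated osmolality = 2·Na + glucose/18 + BUN/2.8 + ethanol/3.7
= 2·139 + 77/18 + 20/2.8 + 325/3.7
= 278 + 4.28 + 7.14 + 87.84
= 377.26 mOsm/kg ≈ 377.3 mOsm/kg
Osmolar gap = measured − calculated = 377 − 377.3 = -0.3 mOsm/kg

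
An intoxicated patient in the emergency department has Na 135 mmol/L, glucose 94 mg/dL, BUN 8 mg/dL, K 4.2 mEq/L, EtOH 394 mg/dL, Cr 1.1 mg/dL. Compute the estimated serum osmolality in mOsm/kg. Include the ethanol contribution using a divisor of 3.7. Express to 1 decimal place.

Calculated osmolality = 2·Na + glucose/18 + BUN/2.8 + ethanol/3.7
= 2·135 + 94/18 + 8/2.8 + 394/3.7
= 270 + 5.22 + 2.86 + 106.49
= 384.57 mOsm/kg

384.6 mOsm/kg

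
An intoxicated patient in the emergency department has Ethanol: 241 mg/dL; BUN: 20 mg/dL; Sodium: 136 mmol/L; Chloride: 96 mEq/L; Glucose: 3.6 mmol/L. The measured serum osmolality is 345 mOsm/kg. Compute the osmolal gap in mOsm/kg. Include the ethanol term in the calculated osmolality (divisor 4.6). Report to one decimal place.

9.9 mOsm/kg

Calculated osmolality = 2·Na + glucose + BUN/2.8 + ethanol/4.6
= 2·136 + 3.6 + 20/2.8 + 241/4.6
= 272 + 3.60 + 7.14 + 52.39
= 335.13 mOsm/kg ≈ 335.1 mOsm/kg
Osmolar gap = measured − calculated = 345 − 335.1 = 9.9 mOsm/kg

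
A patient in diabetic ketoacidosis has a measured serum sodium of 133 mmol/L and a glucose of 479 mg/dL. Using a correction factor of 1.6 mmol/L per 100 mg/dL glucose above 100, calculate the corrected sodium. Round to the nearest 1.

Corrected Na = measured Na + 1.6 · (glucose − 100)/100
= 133 + 1.6 · (479 − 100)/100
= 133 + 6.1
= 139.1 mmol/L

139 mmol/L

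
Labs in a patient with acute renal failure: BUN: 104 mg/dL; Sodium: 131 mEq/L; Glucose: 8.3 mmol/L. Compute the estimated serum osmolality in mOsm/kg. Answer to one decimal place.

307.4 mOsm/kg

Calculated osmolality = 2·Na + glucose + BUN/2.8
= 2·131 + 8.3 + 104/2.8
= 262 + 8.30 + 37.14
= 307.44 mOsm/kg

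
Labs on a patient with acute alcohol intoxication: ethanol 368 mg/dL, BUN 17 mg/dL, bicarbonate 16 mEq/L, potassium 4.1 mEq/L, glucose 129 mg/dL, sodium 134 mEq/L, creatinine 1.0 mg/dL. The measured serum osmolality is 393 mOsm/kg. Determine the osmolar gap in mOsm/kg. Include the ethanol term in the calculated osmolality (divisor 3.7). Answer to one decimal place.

Calculated osmolality = 2·Na + glucose/18 + BUN/2.8 + ethanol/3.7
= 2·134 + 129/18 + 17/2.8 + 368/3.7
= 268 + 7.17 + 6.07 + 99.46
= 380.7 mOsm/kg ≈ 380.7 mOsm/kg
Osmolar gap = measured − calculated = 393 − 380.7 = 12.3 mOsm/kg

12.3 mOsm/kg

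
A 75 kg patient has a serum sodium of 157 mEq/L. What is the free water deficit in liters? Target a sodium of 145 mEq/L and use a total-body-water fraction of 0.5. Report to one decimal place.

3.1 L

TBW = 0.5 · 75 = 37.5 L
Free water deficit = TBW · (Na/145 − 1)
= 37.5 · (157/145 − 1)
= 37.5 · 0.0828
= 3.1 L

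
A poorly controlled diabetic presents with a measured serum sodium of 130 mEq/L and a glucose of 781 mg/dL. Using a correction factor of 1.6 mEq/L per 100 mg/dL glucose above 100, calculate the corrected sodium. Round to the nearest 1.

Corrected Na = measured Na + 1.6 · (glucose − 100)/100
= 130 + 1.6 · (781 − 100)/100
= 130 + 10.9
= 140.9 mEq/L

141 mEq/L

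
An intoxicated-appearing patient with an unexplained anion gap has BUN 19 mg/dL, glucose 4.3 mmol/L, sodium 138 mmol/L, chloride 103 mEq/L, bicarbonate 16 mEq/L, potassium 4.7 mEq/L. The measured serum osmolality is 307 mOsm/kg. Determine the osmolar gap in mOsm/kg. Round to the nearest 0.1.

19.9 mOsm/kg

Calculated osmolality = 2·Na + glucose + BUN/2.8
= 2·138 + 4.3 + 19/2.8
= 276 + 4.30 + 6.79
= 287.09 mOsm/kg ≈ 287.1 mOsm/kg
Osmolar gap = measured − calculated = 307 − 287.1 = 19.9 mOsm/kg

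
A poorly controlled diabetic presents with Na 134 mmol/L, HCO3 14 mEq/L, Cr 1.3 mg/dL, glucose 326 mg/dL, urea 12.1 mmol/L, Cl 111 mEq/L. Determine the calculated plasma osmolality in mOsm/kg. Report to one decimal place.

Calculated osmolality = 2·Na + glucose/18 + urea
= 2·134 + 326/18 + 12.1
= 268 + 18.11 + 12.10
= 298.21 mOsm/kg

298.2 mOsm/kg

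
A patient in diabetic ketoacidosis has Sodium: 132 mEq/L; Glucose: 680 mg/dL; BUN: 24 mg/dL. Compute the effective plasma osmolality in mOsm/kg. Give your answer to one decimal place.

Effective osmolality excludes urea (freely permeant across cell membranes):
2·Na + glucose/18
= 2·132 + 680/18
= 264 + 37.78
= 301.78 mOsm/kg

301.8 mOsm/kg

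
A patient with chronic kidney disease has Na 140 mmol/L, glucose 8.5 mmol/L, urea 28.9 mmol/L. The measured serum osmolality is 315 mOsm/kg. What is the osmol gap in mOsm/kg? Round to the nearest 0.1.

Calculated osmolality = 2·Na + glucose + urea
= 2·140 + 8.5 + 28.9
= 280 + 8.50 + 28.90
= 317.4 mOsm/kg ≈ 317.4 mOsm/kg
Osmolar gap = measured − calculated = 315 − 317.4 = -2.4 mOsm/kg

-2.4 mOsm/kg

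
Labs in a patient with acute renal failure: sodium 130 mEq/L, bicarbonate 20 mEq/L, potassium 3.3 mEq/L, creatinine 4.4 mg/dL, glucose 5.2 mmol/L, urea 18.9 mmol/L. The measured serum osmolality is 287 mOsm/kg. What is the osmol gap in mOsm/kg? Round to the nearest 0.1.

Calculated osmolality = 2·Na + glucose + urea
= 2·130 + 5.2 + 18.9
= 260 + 5.20 + 18.90
= 284.1 mOsm/kg ≈ 284.1 mOsm/kg
Osmolar gap = measured − calculated = 287 − 284.1 = 2.9 mOsm/kg

2.9 mOsm/kg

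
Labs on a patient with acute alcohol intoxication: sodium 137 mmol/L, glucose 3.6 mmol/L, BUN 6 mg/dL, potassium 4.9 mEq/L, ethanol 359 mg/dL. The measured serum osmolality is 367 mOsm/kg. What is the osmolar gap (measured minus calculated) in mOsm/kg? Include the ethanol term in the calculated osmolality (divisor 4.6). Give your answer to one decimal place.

9.2 mOsm/kg

Calculated osmolality = 2·Na + glucose + BUN/2.8 + ethanol/4.6
= 2·137 + 3.6 + 6/2.8 + 359/4.6
= 274 + 3.60 + 2.14 + 78.04
= 357.78 mOsm/kg ≈ 357.8 mOsm/kg
Osmolar gap = measured − calculated = 367 − 357.8 = 9.2 mOsm/kg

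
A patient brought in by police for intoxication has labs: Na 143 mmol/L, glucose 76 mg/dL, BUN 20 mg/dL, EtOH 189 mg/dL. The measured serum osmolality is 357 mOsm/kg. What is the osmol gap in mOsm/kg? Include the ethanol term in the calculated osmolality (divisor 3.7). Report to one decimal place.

Calculated osmolality = 2·Na + glucose/18 + BUN/2.8 + ethanol/3.7
= 2·143 + 76/18 + 20/2.8 + 189/3.7
= 286 + 4.22 + 7.14 + 51.08
= 348.44 mOsm/kg ≈ 348.4 mOsm/kg
Osmolar gap = measured − calculated = 357 − 348.4 = 8.6 mOsm/kg

8.6 mOsm/kg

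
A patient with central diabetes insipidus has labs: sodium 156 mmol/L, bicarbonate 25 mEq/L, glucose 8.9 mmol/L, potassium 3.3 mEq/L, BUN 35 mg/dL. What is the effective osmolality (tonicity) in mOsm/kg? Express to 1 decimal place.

Effective osmolality excludes urea (freely permeant across cell membranes):
2·Na + glucose
= 2·156 + 8.9
= 312 + 8.9
= 320.9 mOsm/kg

320.9 mOsm/kg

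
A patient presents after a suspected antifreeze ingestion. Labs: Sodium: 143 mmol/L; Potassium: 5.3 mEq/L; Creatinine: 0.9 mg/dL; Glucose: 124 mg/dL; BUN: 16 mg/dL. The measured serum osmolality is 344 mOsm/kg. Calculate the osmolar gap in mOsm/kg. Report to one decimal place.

Calculated osmolality = 2·Na + glucose/18 + BUN/2.8
= 2·143 + 124/18 + 16/2.8
= 286 + 6.89 + 5.71
= 298.6 mOsm/kg ≈ 298.6 mOsm/kg
Osmolar gap = measured − calculated = 344 − 298.6 = 45.4 mOsm/kg

45.4 mOsm/kg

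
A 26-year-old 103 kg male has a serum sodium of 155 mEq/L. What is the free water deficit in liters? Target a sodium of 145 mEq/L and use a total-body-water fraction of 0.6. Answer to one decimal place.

4.3 L

TBW = 0.6 · 103 = 61.8 L
Free water deficit = TBW · (Na/145 − 1)
= 61.8 · (155/145 − 1)
= 61.8 · 0.069
= 4.26 L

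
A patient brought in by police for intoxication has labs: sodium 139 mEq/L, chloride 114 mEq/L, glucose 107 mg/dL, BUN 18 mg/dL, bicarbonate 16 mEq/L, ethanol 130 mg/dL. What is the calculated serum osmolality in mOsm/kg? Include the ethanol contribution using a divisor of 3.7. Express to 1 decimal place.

325.5 mOsm/kg

Calculated osmolality = 2·Na + glucose/18 + BUN/2.8 + ethanol/3.7
= 2·139 + 107/18 + 18/2.8 + 130/3.7
= 278 + 5.94 + 6.43 + 35.14
= 325.51 mOsm/kg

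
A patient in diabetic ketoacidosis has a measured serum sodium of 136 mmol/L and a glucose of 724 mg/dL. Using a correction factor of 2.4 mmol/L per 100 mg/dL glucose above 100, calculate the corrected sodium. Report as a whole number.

Corrected Na = measured Na + 2.4 · (glucose − 100)/100
= 136 + 2.4 · (724 − 100)/100
= 136 + 15
= 151 mmol/L

151 mmol/L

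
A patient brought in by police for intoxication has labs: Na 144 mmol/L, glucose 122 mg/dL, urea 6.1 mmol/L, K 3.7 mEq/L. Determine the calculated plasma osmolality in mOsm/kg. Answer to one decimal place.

300.9 mOsm/kg

Calculated osmolality = 2·Na + glucose/18 + urea
= 2·144 + 122/18 + 6.1
= 288 + 6.78 + 6.10
= 300.88 mOsm/kg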